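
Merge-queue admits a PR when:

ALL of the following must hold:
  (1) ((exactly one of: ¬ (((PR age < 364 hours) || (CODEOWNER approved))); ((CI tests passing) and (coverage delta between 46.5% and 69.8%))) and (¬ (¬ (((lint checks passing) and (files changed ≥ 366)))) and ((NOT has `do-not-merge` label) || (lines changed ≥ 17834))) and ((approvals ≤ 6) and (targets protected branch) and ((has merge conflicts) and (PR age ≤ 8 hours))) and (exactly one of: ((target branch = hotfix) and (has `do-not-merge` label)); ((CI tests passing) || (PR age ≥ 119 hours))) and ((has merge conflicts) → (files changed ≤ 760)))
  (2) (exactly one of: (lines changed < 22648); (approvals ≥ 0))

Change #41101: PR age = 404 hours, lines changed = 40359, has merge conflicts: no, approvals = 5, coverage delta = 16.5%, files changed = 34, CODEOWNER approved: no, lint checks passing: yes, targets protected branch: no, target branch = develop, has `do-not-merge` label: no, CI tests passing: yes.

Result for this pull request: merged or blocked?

Atomic conditions:
  PR age < 364 hours: 404 < 364 is false
  CODEOWNER approved: no → false
  CI tests passing: yes → true
  coverage delta between 46.5% and 69.8%: 16.5 in [46.5, 69.8] is false
  lint checks passing: yes → true
  files changed ≥ 366: 34 ≥ 366 is false
  NOT has `do-not-merge` label: no → true
  lines changed ≥ 17834: 40359 ≥ 17834 is true
  approvals ≤ 6: 5 ≤ 6 is true
  targets protected branch: no → false
  has merge conflicts: no → false
  PR age ≤ 8 hours: 404 ≤ 8 is false
  target branch = hotfix: develop == hotfix is false
  has `do-not-merge` label: no → false
  PR age ≥ 119 hours: 404 ≥ 119 is true
  files changed ≤ 760: 34 ≤ 760 is true
  lines changed < 22648: 40359 < 22648 is false
  approvals ≥ 0: 5 ≥ 0 is true
Combine:
[1.1.1.1] false OR false = false
[1.1.1] NOT false = true
[1.1.2] true AND false = false
[1.1] exactly-one(true, false) = true
[1.2.1.1.1] true AND false = false
[1.2.1.1] NOT false = true
[1.2.1] NOT true = false
[1.2.2] true OR true = true
[1.2] false AND true = false
[1.3.3] false AND false = false
[1.3] true AND false AND false = false
[1.4.1] false AND false = false
[1.4.2] true OR true = true
[1.4] exactly-one(false, true) = true
[1.5] false → true (antecedent false ⇒ implication holds) = true
[1] true AND false AND false AND true AND true = false
[2] exactly-one(false, true) = true
[root] false AND true = false
Overall: false → blocked

Blocked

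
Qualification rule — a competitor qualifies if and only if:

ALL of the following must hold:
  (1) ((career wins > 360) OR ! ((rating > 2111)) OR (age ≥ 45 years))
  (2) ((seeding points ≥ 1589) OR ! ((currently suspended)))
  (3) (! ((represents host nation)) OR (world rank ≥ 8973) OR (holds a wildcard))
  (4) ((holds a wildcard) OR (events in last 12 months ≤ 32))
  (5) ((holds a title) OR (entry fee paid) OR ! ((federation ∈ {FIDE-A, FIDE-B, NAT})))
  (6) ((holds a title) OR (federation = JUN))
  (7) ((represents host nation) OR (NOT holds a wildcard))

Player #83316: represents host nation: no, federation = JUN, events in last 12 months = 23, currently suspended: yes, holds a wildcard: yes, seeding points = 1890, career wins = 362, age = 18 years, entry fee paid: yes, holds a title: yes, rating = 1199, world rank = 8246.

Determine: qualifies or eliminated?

Atomic conditions:
  career wins > 360: 362 > 360 is true
  rating > 2111: 1199 > 2111 is false
  age ≥ 45 years: 18 ≥ 45 is false
  seeding points ≥ 1589: 1890 ≥ 1589 is true
  currently suspended: yes → true
  represents host nation: no → false
  world rank ≥ 8973: 8246 ≥ 8973 is false
  holds a wildcard: yes → true
  events in last 12 months ≤ 32: 23 ≤ 32 is true
  holds a title: yes → true
  entry fee paid: yes → true
  federation ∈ {FIDE-A, FIDE-B, NAT}: JUN is not in the set → false
  federation = JUN: JUN == JUN is true
  NOT holds a wildcard: yes → false
Combine:
[1.2] NOT false = true
[1] true OR true OR false = true
[2.2] NOT true = false
[2] true OR false = true
[3.1] NOT false = true
[3] true OR false OR true = true
[4] true OR true = true
[5.3] NOT false = true
[5] true OR true OR true = true
[6] true OR true = true
[7] false OR false = false
[root] true AND true AND true AND true AND true AND true AND false = false
Overall: false → eliminated

Eliminated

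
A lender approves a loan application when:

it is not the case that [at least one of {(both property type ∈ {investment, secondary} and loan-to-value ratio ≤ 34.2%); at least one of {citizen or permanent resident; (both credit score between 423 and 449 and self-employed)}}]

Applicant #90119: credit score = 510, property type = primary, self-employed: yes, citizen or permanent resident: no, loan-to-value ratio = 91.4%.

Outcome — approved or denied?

Atomic conditions:
  property type ∈ {investment, secondary}: primary is not in the set → false
  loan-to-value ratio ≤ 34.2%: 91.4 ≤ 34.2 is false
  citizen or permanent resident: no → false
  credit score between 423 and 449: 510 in [423, 449] is false
  self-employed: yes → true
Combine:
[1.1] false AND false = false
[1.2.2] false AND true = false
[1.2] false OR false = false
[1] false OR false = false
[root] NOT false = true
Overall: true → approved

Approved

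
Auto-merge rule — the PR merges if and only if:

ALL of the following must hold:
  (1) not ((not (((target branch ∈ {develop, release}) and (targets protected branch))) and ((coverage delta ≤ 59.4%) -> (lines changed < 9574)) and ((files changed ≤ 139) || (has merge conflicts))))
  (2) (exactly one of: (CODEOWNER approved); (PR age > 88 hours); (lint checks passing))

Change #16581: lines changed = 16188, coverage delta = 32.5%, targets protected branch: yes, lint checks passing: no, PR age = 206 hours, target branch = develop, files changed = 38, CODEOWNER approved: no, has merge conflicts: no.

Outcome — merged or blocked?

Merged

Atomic conditions:
  target branch ∈ {develop, release}: develop is in the set → true
  targets protected branch: yes → true
  coverage delta ≤ 59.4%: 32.5 ≤ 59.4 is true
  lines changed < 9574: 16188 < 9574 is false
  files changed ≤ 139: 38 ≤ 139 is true
  has merge conflicts: no → false
  CODEOWNER approved: no → false
  PR age > 88 hours: 206 > 88 is true
  lint checks passing: no → false
Combine:
[1.1.1.1] true AND true = true
[1.1.1] NOT true = false
[1.1.2] true → false = false
[1.1.3] true OR false = true
[1.1] false AND false AND true = false
[1] NOT false = true
[2] exactly-one(false, true, false) = true
[root] true AND true = true
Overall: true → merged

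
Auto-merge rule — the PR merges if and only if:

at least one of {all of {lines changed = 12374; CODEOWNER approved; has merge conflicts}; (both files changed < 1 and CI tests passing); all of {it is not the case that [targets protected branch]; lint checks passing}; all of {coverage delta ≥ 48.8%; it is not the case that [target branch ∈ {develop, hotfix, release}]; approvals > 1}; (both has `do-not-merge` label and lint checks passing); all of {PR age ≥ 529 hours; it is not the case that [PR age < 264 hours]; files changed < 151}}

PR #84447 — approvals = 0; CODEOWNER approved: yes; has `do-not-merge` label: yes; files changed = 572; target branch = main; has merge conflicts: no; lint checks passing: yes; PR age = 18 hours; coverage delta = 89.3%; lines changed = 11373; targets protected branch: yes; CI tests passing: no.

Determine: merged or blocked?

Atomic conditions:
  lines changed = 12374: 11373 == 12374 is false
  CODEOWNER approved: yes → true
  has merge conflicts: no → false
  files changed < 1: 572 < 1 is false
  CI tests passing: no → false
  targets protected branch: yes → true
  lint checks passing: yes → true
  coverage delta ≥ 48.8%: 89.3 ≥ 48.8 is true
  target branch ∈ {develop, hotfix, release}: main is not in the set → false
  approvals > 1: 0 > 1 is false
  has `do-not-merge` label: yes → true
  PR age ≥ 529 hours: 18 ≥ 529 is false
  PR age < 264 hours: 18 < 264 is true
  files changed < 151: 572 < 151 is false
Combine:
[1] false AND true AND false = false
[2] false AND false = false
[3.1] NOT true = false
[3] false AND true = false
[4.2] NOT false = true
[4] true AND true AND false = false
[5] true AND true = true
[6.2] NOT true = false
[6] false AND false AND false = false
[root] false OR false OR false OR false OR true OR false = true
Overall: true → merged

Merged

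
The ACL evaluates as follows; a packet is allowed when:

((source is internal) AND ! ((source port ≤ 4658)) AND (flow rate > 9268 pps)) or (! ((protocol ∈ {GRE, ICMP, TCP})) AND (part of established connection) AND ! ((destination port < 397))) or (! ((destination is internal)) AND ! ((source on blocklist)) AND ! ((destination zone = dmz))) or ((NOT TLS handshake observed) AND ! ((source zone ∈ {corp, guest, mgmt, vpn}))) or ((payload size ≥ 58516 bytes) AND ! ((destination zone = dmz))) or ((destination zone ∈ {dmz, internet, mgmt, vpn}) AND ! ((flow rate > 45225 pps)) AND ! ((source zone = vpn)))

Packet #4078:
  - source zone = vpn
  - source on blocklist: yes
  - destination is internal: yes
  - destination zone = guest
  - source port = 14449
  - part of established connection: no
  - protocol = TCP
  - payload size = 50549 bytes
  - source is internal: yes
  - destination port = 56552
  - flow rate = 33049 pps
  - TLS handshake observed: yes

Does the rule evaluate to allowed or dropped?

Allowed

Atomic conditions:
  source is internal: yes → true
  source port ≤ 4658: 14449 ≤ 4658 is false
  flow rate > 9268 pps: 33049 > 9268 is true
  protocol ∈ {GRE, ICMP, TCP}: TCP is in the set → true
  part of established connection: no → false
  destination port < 397: 56552 < 397 is false
  destination is internal: yes → true
  source on blocklist: yes → true
  destination zone = dmz: guest == dmz is false
  NOT TLS handshake observed: yes → false
  source zone ∈ {corp, guest, mgmt, vpn}: vpn is in the set → true
  payload size ≥ 58516 bytes: 50549 ≥ 58516 is false
  destination zone ∈ {dmz, internet, mgmt, vpn}: guest is not in the set → false
  flow rate > 45225 pps: 33049 > 45225 is false
  source zone = vpn: vpn == vpn is true
Combine:
[1.2] NOT false = true
[1] true AND true AND true = true
[2.1] NOT true = false
[2.3] NOT false = true
[2] false AND false AND true = false
[3.1] NOT true = false
[3.2] NOT true = false
[3.3] NOT false = true
[3] false AND false AND true = false
[4.2] NOT true = false
[4] false AND false = false
[5.2] NOT false = true
[5] false AND true = false
[6.2] NOT false = true
[6.3] NOT true = false
[6] false AND true AND false = false
[root] true OR false OR false OR false OR false OR false = true
Overall: true → allowed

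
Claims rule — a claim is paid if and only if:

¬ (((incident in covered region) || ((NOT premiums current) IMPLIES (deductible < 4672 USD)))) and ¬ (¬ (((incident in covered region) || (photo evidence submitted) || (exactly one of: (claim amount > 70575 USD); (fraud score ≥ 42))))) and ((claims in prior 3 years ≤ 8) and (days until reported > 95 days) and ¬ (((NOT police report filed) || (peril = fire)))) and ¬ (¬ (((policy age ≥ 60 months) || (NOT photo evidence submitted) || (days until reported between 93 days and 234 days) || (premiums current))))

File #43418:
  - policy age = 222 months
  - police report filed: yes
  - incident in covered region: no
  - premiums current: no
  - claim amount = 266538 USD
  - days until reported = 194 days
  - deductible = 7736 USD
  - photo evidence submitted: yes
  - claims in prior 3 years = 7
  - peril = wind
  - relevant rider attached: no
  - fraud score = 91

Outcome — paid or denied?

Atomic conditions:
  incident in covered region: no → false
  NOT premiums current: no → true
  deductible < 4672 USD: 7736 < 4672 is false
  photo evidence submitted: yes → true
  claim amount > 70575 USD: 266538 > 70575 is true
  fraud score ≥ 42: 91 ≥ 42 is true
  claims in prior 3 years ≤ 8: 7 ≤ 8 is true
  days until reported > 95 days: 194 > 95 is true
  NOT police report filed: yes → false
  peril = fire: wind == fire is false
  policy age ≥ 60 months: 222 ≥ 60 is true
  NOT photo evidence submitted: yes → false
  days until reported between 93 days and 234 days: 194 in [93, 234] is true
  premiums current: no → false
Combine:
[1.1.2] true → false = false
[1.1] false OR false = false
[1] NOT false = true
[2.1.1.3] exactly-one(true, true) = false
[2.1.1] false OR true OR false = true
[2.1] NOT true = false
[2] NOT false = true
[3.3.1] false OR false = false
[3.3] NOT false = true
[3] true AND true AND true = true
[4.1.1] true OR false OR true OR false = true
[4.1] NOT true = false
[4] NOT false = true
[root] true AND true AND true AND true = true
Overall: true → paid

Paid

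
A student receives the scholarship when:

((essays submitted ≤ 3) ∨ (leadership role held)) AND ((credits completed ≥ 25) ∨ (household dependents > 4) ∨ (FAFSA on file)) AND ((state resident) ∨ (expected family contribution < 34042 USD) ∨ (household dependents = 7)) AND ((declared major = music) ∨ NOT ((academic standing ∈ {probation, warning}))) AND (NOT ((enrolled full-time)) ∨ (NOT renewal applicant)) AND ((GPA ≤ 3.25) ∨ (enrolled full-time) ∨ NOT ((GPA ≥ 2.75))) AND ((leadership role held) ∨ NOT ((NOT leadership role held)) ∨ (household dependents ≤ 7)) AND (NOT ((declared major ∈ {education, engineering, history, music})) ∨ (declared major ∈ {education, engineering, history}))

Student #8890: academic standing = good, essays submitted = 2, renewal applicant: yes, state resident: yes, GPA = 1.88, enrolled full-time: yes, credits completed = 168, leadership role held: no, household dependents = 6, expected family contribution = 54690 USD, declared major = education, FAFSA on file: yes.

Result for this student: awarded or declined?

Atomic conditions:
  essays submitted ≤ 3: 2 ≤ 3 is true
  leadership role held: no → false
  credits completed ≥ 25: 168 ≥ 25 is true
  household dependents > 4: 6 > 4 is true
  FAFSA on file: yes → true
  state resident: yes → true
  expected family contribution < 34042 USD: 54690 < 34042 is false
  household dependents = 7: 6 == 7 is false
  declared major = music: education == music is false
  academic standing ∈ {probation, warning}: good is not in the set → false
  enrolled full-time: yes → true
  NOT renewal applicant: yes → false
  GPA ≤ 3.25: 1.88 ≤ 3.25 is true
  GPA ≥ 2.75: 1.88 ≥ 2.75 is false
  NOT leadership role held: no → true
  household dependents ≤ 7: 6 ≤ 7 is true
  declared major ∈ {education, engineering, history, music}: education is in the set → true
  declared major ∈ {education, engineering, history}: education is in the set → true
Combine:
[1] true OR false = true
[2] true OR true OR true = true
[3] true OR false OR false = true
[4.2] NOT false = true
[4] false OR true = true
[5.1] NOT true = false
[5] false OR false = false
[6.3] NOT false = true
[6] true OR true OR true = true
[7.2] NOT true = false
[7] false OR false OR true = true
[8.1] NOT true = false
[8] false OR true = true
[root] true AND true AND true AND true AND false AND true AND true AND true = false
Overall: false → declined

Declined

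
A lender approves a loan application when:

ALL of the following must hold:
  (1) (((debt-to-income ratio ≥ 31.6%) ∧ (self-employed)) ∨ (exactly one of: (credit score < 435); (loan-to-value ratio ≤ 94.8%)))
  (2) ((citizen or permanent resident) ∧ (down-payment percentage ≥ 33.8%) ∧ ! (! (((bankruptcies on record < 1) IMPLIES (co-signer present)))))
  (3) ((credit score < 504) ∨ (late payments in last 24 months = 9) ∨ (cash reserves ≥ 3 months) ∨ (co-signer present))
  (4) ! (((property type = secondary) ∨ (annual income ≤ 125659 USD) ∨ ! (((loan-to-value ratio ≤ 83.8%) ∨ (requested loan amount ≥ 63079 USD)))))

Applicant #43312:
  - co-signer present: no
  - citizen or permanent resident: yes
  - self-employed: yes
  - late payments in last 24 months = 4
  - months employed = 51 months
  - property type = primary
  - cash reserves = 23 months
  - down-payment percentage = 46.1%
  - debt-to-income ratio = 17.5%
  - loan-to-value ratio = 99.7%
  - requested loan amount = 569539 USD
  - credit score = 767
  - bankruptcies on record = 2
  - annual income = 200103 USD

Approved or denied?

Denied

Atomic conditions:
  debt-to-income ratio ≥ 31.6%: 17.5 ≥ 31.6 is false
  self-employed: yes → true
  credit score < 435: 767 < 435 is false
  loan-to-value ratio ≤ 94.8%: 99.7 ≤ 94.8 is false
  citizen or permanent resident: yes → true
  down-payment percentage ≥ 33.8%: 46.1 ≥ 33.8 is true
  bankruptcies on record < 1: 2 < 1 is false
  co-signer present: no → false
  credit score < 504: 767 < 504 is false
  late payments in last 24 months = 9: 4 == 9 is false
  cash reserves ≥ 3 months: 23 ≥ 3 is true
  property type = secondary: primary == secondary is false
  annual income ≤ 125659 USD: 200103 ≤ 125659 is false
  loan-to-value ratio ≤ 83.8%: 99.7 ≤ 83.8 is false
  requested loan amount ≥ 63079 USD: 569539 ≥ 63079 is true
Combine:
[1.1] false AND true = false
[1.2] exactly-one(false, false) = false
[1] false OR false = false
[2.3.1.1] false → false (antecedent false ⇒ implication holds) = true
[2.3.1] NOT true = false
[2.3] NOT false = true
[2] true AND true AND true = true
[3] false OR false OR true OR false = true
[4.1.3.1] false OR true = true
[4.1.3] NOT true = false
[4.1] false OR false OR false = false
[4] NOT false = true
[root] false AND true AND true AND true = false
Overall: false → denied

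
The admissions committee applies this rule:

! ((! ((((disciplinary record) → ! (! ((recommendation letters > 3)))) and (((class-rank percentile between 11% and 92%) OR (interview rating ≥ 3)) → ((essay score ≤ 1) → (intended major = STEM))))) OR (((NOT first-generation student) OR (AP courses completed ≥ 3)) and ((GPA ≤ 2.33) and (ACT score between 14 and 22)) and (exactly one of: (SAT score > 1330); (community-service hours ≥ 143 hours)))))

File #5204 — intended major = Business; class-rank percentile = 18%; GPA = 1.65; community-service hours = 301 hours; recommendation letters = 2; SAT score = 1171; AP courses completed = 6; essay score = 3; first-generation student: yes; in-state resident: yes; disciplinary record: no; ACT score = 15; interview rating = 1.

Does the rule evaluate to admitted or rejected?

Atomic conditions:
  disciplinary record: no → false
  recommendation letters > 3: 2 > 3 is false
  class-rank percentile between 11% and 92%: 18 in [11, 92] is true
  interview rating ≥ 3: 1 ≥ 3 is false
  essay score ≤ 1: 3 ≤ 1 is false
  intended major = STEM: Business == STEM is false
  NOT first-generation student: yes → false
  AP courses completed ≥ 3: 6 ≥ 3 is true
  GPA ≤ 2.33: 1.65 ≤ 2.33 is true
  ACT score between 14 and 22: 15 in [14, 22] is true
  SAT score > 1330: 1171 > 1330 is false
  community-service hours ≥ 143 hours: 301 ≥ 143 is true
Combine:
[1.1.1.1.2.1] NOT false = true
[1.1.1.1.2] NOT true = false
[1.1.1.1] false → false (antecedent false ⇒ implication holds) = true
[1.1.1.2.1] true OR false = true
[1.1.1.2.2] false → false (antecedent false ⇒ implication holds) = true
[1.1.1.2] true → true = true
[1.1.1] true AND true = true
[1.1] NOT true = false
[1.2.1] false OR true = true
[1.2.2] true AND true = true
[1.2.3] exactly-one(false, true) = true
[1.2] true AND true AND true = true
[1] false OR true = true
[root] NOT true = false
Overall: false → rejected

Rejected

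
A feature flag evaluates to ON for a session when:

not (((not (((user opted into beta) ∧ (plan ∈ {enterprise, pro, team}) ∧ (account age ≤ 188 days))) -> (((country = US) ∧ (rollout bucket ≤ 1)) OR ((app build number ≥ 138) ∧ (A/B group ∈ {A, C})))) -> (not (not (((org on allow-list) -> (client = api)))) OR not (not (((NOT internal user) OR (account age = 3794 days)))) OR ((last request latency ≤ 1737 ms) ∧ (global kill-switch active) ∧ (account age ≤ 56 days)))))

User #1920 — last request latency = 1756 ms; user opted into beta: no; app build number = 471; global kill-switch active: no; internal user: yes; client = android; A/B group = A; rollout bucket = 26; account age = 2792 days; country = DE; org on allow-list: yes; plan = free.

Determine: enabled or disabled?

Atomic conditions:
  user opted into beta: no → false
  plan ∈ {enterprise, pro, team}: free is not in the set → false
  account age ≤ 188 days: 2792 ≤ 188 is false
  country = US: DE == US is false
  rollout bucket ≤ 1: 26 ≤ 1 is false
  app build number ≥ 138: 471 ≥ 138 is true
  A/B group ∈ {A, C}: A is in the set → true
  org on allow-list: yes → true
  client = api: android == api is false
  NOT internal user: yes → false
  account age = 3794 days: 2792 == 3794 is false
  last request latency ≤ 1737 ms: 1756 ≤ 1737 is false
  global kill-switch active: no → false
  account age ≤ 56 days: 2792 ≤ 56 is false
Combine:
[1.1.1.1] false AND false AND false = false
[1.1.1] NOT false = true
[1.1.2.1] false AND false = false
[1.1.2.2] true AND true = true
[1.1.2] false OR true = true
[1.1] true → true = true
[1.2.1.1.1] true → false = false
[1.2.1.1] NOT false = true
[1.2.1] NOT true = false
[1.2.2.1.1] false OR false = false
[1.2.2.1] NOT false = true
[1.2.2] NOT true = false
[1.2.3] false AND false AND false = false
[1.2] false OR false OR false = false
[1] true → false = false
[root] NOT false = true
Overall: true → enabled

Enabled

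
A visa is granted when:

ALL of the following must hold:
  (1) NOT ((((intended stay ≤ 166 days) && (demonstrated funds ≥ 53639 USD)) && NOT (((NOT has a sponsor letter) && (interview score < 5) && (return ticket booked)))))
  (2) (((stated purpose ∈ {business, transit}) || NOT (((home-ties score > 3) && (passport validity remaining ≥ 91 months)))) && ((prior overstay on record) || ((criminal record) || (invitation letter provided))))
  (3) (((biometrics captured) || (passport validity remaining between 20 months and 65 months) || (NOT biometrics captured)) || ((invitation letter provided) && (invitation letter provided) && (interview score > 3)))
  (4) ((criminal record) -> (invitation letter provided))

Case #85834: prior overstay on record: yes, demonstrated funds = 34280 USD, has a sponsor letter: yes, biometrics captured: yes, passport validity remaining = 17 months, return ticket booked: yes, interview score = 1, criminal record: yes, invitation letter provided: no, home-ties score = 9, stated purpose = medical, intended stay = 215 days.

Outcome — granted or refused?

Atomic conditions:
  intended stay ≤ 166 days: 215 ≤ 166 is false
  demonstrated funds ≥ 53639 USD: 34280 ≥ 53639 is false
  NOT has a sponsor letter: yes → false
  interview score < 5: 1 < 5 is true
  return ticket booked: yes → true
  stated purpose ∈ {business, transit}: medical is not in the set → false
  home-ties score > 3: 9 > 3 is true
  passport validity remaining ≥ 91 months: 17 ≥ 91 is false
  prior overstay on record: yes → true
  criminal record: yes → true
  invitation letter provided: no → false
  biometrics captured: yes → true
  passport validity remaining between 20 months and 65 months: 17 in [20, 65] is false
  NOT biometrics captured: yes → false
  interview score > 3: 1 > 3 is false
Combine:
[1.1.1] false AND false = false
[1.1.2.1] false AND true AND true = false
[1.1.2] NOT false = true
[1.1] false AND true = false
[1] NOT false = true
[2.1.2.1] true AND false = false
[2.1.2] NOT false = true
[2.1] false OR true = true
[2.2.2] true OR false = true
[2.2] true OR true = true
[2] true AND true = true
[3.1] true OR false OR false = true
[3.2] false AND false AND false = false
[3] true OR false = true
[4] true → false = false
[root] true AND true AND true AND false = false
Overall: false → refused

Refused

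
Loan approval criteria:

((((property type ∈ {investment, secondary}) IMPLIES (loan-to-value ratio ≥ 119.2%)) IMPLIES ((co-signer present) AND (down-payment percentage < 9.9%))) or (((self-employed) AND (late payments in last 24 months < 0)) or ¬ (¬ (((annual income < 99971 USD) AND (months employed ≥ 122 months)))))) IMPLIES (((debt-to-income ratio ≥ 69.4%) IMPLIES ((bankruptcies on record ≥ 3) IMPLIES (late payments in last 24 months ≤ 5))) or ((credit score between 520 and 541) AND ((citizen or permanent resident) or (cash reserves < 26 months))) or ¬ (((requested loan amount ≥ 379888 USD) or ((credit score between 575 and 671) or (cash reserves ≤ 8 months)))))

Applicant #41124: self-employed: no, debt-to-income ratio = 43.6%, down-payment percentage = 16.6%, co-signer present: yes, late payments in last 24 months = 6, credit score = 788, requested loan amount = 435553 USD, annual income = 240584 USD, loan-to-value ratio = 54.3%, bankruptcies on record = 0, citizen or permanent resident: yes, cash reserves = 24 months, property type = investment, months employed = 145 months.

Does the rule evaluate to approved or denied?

Atomic conditions:
  property type ∈ {investment, secondary}: investment is in the set → true
  loan-to-value ratio ≥ 119.2%: 54.3 ≥ 119.2 is false
  co-signer present: yes → true
  down-payment percentage < 9.9%: 16.6 < 9.9 is false
  self-employed: no → false
  late payments in last 24 months < 0: 6 < 0 is false
  annual income < 99971 USD: 240584 < 99971 is false
  months employed ≥ 122 months: 145 ≥ 122 is true
  debt-to-income ratio ≥ 69.4%: 43.6 ≥ 69.4 is false
  bankruptcies on record ≥ 3: 0 ≥ 3 is false
  late payments in last 24 months ≤ 5: 6 ≤ 5 is false
  credit score between 520 and 541: 788 in [520, 541] is false
  citizen or permanent resident: yes → true
  cash reserves < 26 months: 24 < 26 is true
  requested loan amount ≥ 379888 USD: 435553 ≥ 379888 is true
  credit score between 575 and 671: 788 in [575, 671] is false
  cash reserves ≤ 8 months: 24 ≤ 8 is false
Combine:
[1.1.1] true → false = false
[1.1.2] true AND false = false
[1.1] false → false (antecedent false ⇒ implication holds) = true
[1.2.1] false AND false = false
[1.2.2.1.1] false AND true = false
[1.2.2.1] NOT false = true
[1.2.2] NOT true = false
[1.2] false OR false = false
[1] true OR false = true
[2.1.2] false → false (antecedent false ⇒ implication holds) = true
[2.1] false → true (antecedent false ⇒ implication holds) = true
[2.2.2] true OR true = true
[2.2] false AND true = false
[2.3.1.2] false OR false = false
[2.3.1] true OR false = true
[2.3] NOT true = false
[2] true OR false OR false = true
[root] true → true = true
Overall: true → approved

Approved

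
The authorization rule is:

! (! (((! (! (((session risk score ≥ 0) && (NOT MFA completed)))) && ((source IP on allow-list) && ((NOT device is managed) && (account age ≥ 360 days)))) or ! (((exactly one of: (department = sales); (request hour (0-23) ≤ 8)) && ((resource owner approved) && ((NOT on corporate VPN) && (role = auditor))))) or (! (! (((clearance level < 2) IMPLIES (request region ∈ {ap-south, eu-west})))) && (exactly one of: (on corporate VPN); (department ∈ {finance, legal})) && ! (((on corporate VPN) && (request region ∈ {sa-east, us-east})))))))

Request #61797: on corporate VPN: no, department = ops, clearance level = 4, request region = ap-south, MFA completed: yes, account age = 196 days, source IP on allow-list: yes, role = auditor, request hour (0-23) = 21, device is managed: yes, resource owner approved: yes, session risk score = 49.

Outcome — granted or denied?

Granted

Atomic conditions:
  session risk score ≥ 0: 49 ≥ 0 is true
  NOT MFA completed: yes → false
  source IP on allow-list: yes → true
  NOT device is managed: yes → false
  account age ≥ 360 days: 196 ≥ 360 is false
  department = sales: ops == sales is false
  request hour (0-23) ≤ 8: 21 ≤ 8 is false
  resource owner approved: yes → true
  NOT on corporate VPN: no → true
  role = auditor: auditor == auditor is true
  clearance level < 2: 4 < 2 is false
  request region ∈ {ap-south, eu-west}: ap-south is in the set → true
  on corporate VPN: no → false
  department ∈ {finance, legal}: ops is not in the set → false
  request region ∈ {sa-east, us-east}: ap-south is not in the set → false
Combine:
[1.1.1.1.1.1] true AND false = false
[1.1.1.1.1] NOT false = true
[1.1.1.1] NOT true = false
[1.1.1.2.2] false AND false = false
[1.1.1.2] true AND false = false
[1.1.1] false AND false = false
[1.1.2.1.1] exactly-one(false, false) = false
[1.1.2.1.2.2] true AND true = true
[1.1.2.1.2] true AND true = true
[1.1.2.1] false AND true = false
[1.1.2] NOT false = true
[1.1.3.1.1.1] false → true (antecedent false ⇒ implication holds) = true
[1.1.3.1.1] NOT true = false
[1.1.3.1] NOT false = true
[1.1.3.2] exactly-one(false, false) = false
[1.1.3.3.1] false AND false = false
[1.1.3.3] NOT false = true
[1.1.3] true AND false AND true = false
[1.1] false OR true OR false = true
[1] NOT true = false
[root] NOT false = true
Overall: true → granted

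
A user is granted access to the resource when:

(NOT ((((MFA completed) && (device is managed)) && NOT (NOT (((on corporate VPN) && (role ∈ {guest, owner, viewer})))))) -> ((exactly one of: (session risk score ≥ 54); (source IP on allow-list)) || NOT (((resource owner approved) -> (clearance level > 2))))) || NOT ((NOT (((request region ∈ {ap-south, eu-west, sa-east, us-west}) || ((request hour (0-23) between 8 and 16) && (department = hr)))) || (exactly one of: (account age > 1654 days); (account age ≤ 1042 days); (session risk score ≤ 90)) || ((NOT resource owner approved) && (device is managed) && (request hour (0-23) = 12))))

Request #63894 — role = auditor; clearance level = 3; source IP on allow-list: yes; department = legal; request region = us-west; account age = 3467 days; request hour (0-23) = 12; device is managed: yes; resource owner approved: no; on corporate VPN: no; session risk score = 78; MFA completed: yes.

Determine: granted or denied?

Denied

Atomic conditions:
  MFA completed: yes → true
  device is managed: yes → true
  on corporate VPN: no → false
  role ∈ {guest, owner, viewer}: auditor is not in the set → false
  session risk score ≥ 54: 78 ≥ 54 is true
  source IP on allow-list: yes → true
  resource owner approved: no → false
  clearance level > 2: 3 > 2 is true
  request region ∈ {ap-south, eu-west, sa-east, us-west}: us-west is in the set → true
  request hour (0-23) between 8 and 16: 12 in [8, 16] is true
  department = hr: legal == hr is false
  account age > 1654 days: 3467 > 1654 is true
  account age ≤ 1042 days: 3467 ≤ 1042 is false
  session risk score ≤ 90: 78 ≤ 90 is true
  NOT resource owner approved: no → true
  request hour (0-23) = 12: 12 == 12 is true
Combine:
[1.1.1.1] true AND true = true
[1.1.1.2.1.1] false AND false = false
[1.1.1.2.1] NOT false = true
[1.1.1.2] NOT true = false
[1.1.1] true AND false = false
[1.1] NOT false = true
[1.2.1] exactly-one(true, true) = false
[1.2.2.1] false → true (antecedent false ⇒ implication holds) = true
[1.2.2] NOT true = false
[1.2] false OR false = false
[1] true → false = false
[2.1.1.1.2] true AND false = false
[2.1.1.1] true OR false = true
[2.1.1] NOT true = false
[2.1.2] exactly-one(true, false, true) = false
[2.1.3] true AND true AND true = true
[2.1] false OR false OR true = true
[2] NOT true = false
[root] false OR false = false
Overall: false → denied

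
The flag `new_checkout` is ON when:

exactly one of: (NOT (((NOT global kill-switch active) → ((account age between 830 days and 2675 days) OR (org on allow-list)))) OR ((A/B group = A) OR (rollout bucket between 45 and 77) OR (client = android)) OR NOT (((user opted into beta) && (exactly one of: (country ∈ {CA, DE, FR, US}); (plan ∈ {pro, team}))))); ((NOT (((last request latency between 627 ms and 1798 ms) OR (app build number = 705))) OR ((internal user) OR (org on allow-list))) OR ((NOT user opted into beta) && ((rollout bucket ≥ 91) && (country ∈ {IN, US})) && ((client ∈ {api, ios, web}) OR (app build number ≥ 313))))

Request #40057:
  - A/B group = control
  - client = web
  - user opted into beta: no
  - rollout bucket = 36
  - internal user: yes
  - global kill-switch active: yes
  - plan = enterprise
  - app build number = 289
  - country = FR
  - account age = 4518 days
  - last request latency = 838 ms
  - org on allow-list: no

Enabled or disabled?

Disabled

Atomic conditions:
  NOT global kill-switch active: yes → false
  account age between 830 days and 2675 days: 4518 in [830, 2675] is false
  org on allow-list: no → false
  A/B group = A: control == A is false
  rollout bucket between 45 and 77: 36 in [45, 77] is false
  client = android: web == android is false
  user opted into beta: no → false
  country ∈ {CA, DE, FR, US}: FR is in the set → true
  plan ∈ {pro, team}: enterprise is not in the set → false
  last request latency between 627 ms and 1798 ms: 838 in [627, 1798] is true
  app build number = 705: 289 == 705 is false
  internal user: yes → true
  NOT user opted into beta: no → true
  rollout bucket ≥ 91: 36 ≥ 91 is false
  country ∈ {IN, US}: FR is not in the set → false
  client ∈ {api, ios, web}: web is in the set → true
  app build number ≥ 313: 289 ≥ 313 is false
Combine:
[1.1.1.2] false OR false = false
[1.1.1] false → false (antecedent false ⇒ implication holds) = true
[1.1] NOT true = false
[1.2] false OR false OR false = false
[1.3.1.2] exactly-one(true, false) = true
[1.3.1] false AND true = false
[1.3] NOT false = true
[1] false OR false OR true = true
[2.1.1.1] true OR false = true
[2.1.1] NOT true = false
[2.1.2] true OR false = true
[2.1] false OR true = true
[2.2.2] false AND false = false
[2.2.3] true OR false = true
[2.2] true AND false AND true = false
[2] true OR false = true
[root] exactly-one(true, true) = false
Overall: false → disabled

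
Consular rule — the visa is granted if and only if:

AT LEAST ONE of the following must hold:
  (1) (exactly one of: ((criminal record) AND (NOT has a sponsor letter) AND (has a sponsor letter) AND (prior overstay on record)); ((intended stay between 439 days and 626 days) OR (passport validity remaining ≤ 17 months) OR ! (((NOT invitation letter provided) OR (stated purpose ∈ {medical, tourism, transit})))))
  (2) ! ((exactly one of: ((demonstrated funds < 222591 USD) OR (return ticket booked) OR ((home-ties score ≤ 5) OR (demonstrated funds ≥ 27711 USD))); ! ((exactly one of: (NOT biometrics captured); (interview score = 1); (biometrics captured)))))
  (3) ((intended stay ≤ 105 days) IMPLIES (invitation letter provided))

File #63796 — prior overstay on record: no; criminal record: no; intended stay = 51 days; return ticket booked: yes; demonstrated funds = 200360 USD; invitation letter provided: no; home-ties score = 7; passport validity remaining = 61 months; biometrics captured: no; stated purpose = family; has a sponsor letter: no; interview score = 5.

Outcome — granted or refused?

Refused

Atomic conditions:
  criminal record: no → false
  NOT has a sponsor letter: no → true
  has a sponsor letter: no → false
  prior overstay on record: no → false
  intended stay between 439 days and 626 days: 51 in [439, 626] is false
  passport validity remaining ≤ 17 months: 61 ≤ 17 is false
  NOT invitation letter provided: no → true
  stated purpose ∈ {medical, tourism, transit}: family is not in the set → false
  demonstrated funds < 222591 USD: 200360 < 222591 is true
  return ticket booked: yes → true
  home-ties score ≤ 5: 7 ≤ 5 is false
  demonstrated funds ≥ 27711 USD: 200360 ≥ 27711 is true
  NOT biometrics captured: no → true
  interview score = 1: 5 == 1 is false
  biometrics captured: no → false
  intended stay ≤ 105 days: 51 ≤ 105 is true
  invitation letter provided: no → false
Combine:
[1.1] false AND true AND false AND false = false
[1.2.3.1] true OR false = true
[1.2.3] NOT true = false
[1.2] false OR false OR false = false
[1] exactly-one(false, false) = false
[2.1.1.3] false OR true = true
[2.1.1] true OR true OR true = true
[2.1.2.1] exactly-one(true, false, false) = true
[2.1.2] NOT true = false
[2.1] exactly-one(true, false) = true
[2] NOT true = false
[3] true → false = false
[root] false OR false OR false = false
Overall: false → refused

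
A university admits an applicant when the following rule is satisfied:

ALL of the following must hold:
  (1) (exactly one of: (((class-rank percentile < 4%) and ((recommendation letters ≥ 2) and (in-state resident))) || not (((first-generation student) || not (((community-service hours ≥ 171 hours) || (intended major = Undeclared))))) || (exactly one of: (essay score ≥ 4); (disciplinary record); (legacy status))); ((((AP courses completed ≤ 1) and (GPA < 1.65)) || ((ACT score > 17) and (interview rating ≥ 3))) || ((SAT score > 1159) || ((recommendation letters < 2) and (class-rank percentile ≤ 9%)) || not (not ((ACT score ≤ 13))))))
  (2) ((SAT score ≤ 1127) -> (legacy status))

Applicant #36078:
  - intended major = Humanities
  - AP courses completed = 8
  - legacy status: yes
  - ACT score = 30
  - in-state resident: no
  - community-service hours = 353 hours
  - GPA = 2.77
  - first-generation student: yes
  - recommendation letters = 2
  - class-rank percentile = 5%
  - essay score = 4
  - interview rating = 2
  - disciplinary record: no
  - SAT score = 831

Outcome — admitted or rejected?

Rejected

Atomic conditions:
  class-rank percentile < 4%: 5 < 4 is false
  recommendation letters ≥ 2: 2 ≥ 2 is true
  in-state resident: no → false
  first-generation student: yes → true
  community-service hours ≥ 171 hours: 353 ≥ 171 is true
  intended major = Undeclared: Humanities == Undeclared is false
  essay score ≥ 4: 4 ≥ 4 is true
  disciplinary record: no → false
  legacy status: yes → true
  AP courses completed ≤ 1: 8 ≤ 1 is false
  GPA < 1.65: 2.77 < 1.65 is false
  ACT score > 17: 30 > 17 is true
  interview rating ≥ 3: 2 ≥ 3 is false
  SAT score > 1159: 831 > 1159 is false
  recommendation letters < 2: 2 < 2 is false
  class-rank percentile ≤ 9%: 5 ≤ 9 is true
  ACT score ≤ 13: 30 ≤ 13 is false
  SAT score ≤ 1127: 831 ≤ 1127 is true
Combine:
[1.1.1.2] true AND false = false
[1.1.1] false AND false = false
[1.1.2.1.2.1] true OR false = true
[1.1.2.1.2] NOT true = false
[1.1.2.1] true OR false = true
[1.1.2] NOT true = false
[1.1.3] exactly-one(true, false, true) = false
[1.1] false OR false OR false = false
[1.2.1.1] false AND false = false
[1.2.1.2] true AND false = false
[1.2.1] false OR false = false
[1.2.2.2] false AND true = false
[1.2.2.3.1] NOT false = true
[1.2.2.3] NOT true = false
[1.2.2] false OR false OR false = false
[1.2] false OR false = false
[1] exactly-one(false, false) = false
[2] true → true = true
[root] false AND true = false
Overall: false → rejected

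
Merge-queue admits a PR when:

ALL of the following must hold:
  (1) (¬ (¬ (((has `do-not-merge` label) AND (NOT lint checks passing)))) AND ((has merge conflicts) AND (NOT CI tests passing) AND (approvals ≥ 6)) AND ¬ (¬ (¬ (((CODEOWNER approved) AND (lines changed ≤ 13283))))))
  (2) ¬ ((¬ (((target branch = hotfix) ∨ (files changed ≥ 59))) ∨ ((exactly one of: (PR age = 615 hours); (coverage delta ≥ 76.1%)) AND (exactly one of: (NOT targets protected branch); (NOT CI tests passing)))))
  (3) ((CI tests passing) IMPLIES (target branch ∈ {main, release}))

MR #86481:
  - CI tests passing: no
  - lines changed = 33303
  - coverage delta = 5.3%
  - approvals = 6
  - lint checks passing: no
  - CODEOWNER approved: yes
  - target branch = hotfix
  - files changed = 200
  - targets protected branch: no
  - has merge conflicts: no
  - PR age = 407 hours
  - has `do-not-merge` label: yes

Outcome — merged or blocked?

Atomic conditions:
  has `do-not-merge` label: yes → true
  NOT lint checks passing: no → true
  has merge conflicts: no → false
  NOT CI tests passing: no → true
  approvals ≥ 6: 6 ≥ 6 is true
  CODEOWNER approved: yes → true
  lines changed ≤ 13283: 33303 ≤ 13283 is false
  target branch = hotfix: hotfix == hotfix is true
  files changed ≥ 59: 200 ≥ 59 is true
  PR age = 615 hours: 407 == 615 is false
  coverage delta ≥ 76.1%: 5.3 ≥ 76.1 is false
  NOT targets protected branch: no → true
  CI tests passing: no → false
  target branch ∈ {main, release}: hotfix is not in the set → false
Combine:
[1.1.1.1] true AND true = true
[1.1.1] NOT true = false
[1.1] NOT false = true
[1.2] false AND true AND true = false
[1.3.1.1.1] true AND false = false
[1.3.1.1] NOT false = true
[1.3.1] NOT true = false
[1.3] NOT false = true
[1] true AND false AND true = false
[2.1.1.1] true OR true = true
[2.1.1] NOT true = false
[2.1.2.1] exactly-one(false, false) = false
[2.1.2.2] exactly-one(true, true) = false
[2.1.2] false AND false = false
[2.1] false OR false = false
[2] NOT false = true
[3] false → false (antecedent false ⇒ implication holds) = true
[root] false AND true AND true = false
Overall: false → blocked

Blocked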